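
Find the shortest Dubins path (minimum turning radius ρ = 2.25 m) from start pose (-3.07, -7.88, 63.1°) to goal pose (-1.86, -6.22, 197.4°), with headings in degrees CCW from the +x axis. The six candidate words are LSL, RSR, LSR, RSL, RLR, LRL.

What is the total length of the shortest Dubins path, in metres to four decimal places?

15.0749 m

Let ψ = atan2(Δy, Δx) = atan2(1.66, 1.21) = 53.9111° be the start→goal bearing.
Normalize: d = |goal − start| / ρ = 2.054191/2.25 = 0.912974, α = (θ_start − ψ) mod 360° = 9.1889° = 0.160376 rad, β = (θ_goal − ψ) mod 360° = 143.4889° = 2.504354 rad.
Common terms: sin α = 0.159690, cos α = 0.987167, sin β = 0.594979, cos β = -0.803742, cos(α−β) = -0.698415, d² = 0.833521. Work in radians in the unit-radius frame; every candidate has L = ρ·(t + p + q).
LSL: p² = 2 + d² − 2cos(α−β) + 2d(sin α − sin β) = 3.435537; p = √p² = 1.853520; φ = atan2(cos β − cos α, d + sin α − sin β) = -1.310137 rad; t = (φ − α) mod 2π = 4.812672 rad, q = (β − φ) mod 2π = 3.814491 rad → L = 2.25·(4.812672 + 1.853520 + 3.814491) = 2.25·10.480683 = 23.581536 m
RSR: p² = 2 + d² − 2cos(α−β) + 2d(sin β − sin α) = 5.025166; p = √p² = 2.241688; φ = atan2(cos α − cos β, d − sin α + sin β) = 0.925482 rad; t = (α − φ) mod 2π = 5.518080 rad, q = (φ − β) mod 2π = 4.704314 rad → L = 2.25·(5.518080 + 2.241688 + 4.704314) = 2.25·12.464082 = 28.044184 m
LSR: p² = d² − 2 + 2cos(α−β) + 2d(sin α + sin β) = -1.185325 < 0 → infeasible
RSL: p² = d² − 2 + 2cos(α−β) − 2d(sin α + sin β) = -3.941294 < 0 → infeasible
RLR: c = (6 − d² + 2cos(α−β) + 2d(sin α − sin β))/8 = 0.371854; p = 2π − arccos c = 5.093395 rad; φ = atan2(cos α − cos β, d − sin α + sin β) = 0.925482 rad; t = (α − φ + p/2) mod 2π = 1.781592 rad, q = (α − β − t + p) mod 2π = 0.967826 rad → L = 2.25·(1.781592 + 5.093395 + 0.967826) = 2.25·7.842812 = 17.646327 m
LRL: c = (6 − d² + 2cos(α−β) − 2d(sin α − sin β))/8 = 0.570558; p = 2π − arccos c = 5.319574 rad; φ = atan2(cos β − cos α, d + sin α − sin β) = -1.310137 rad; t = (φ − α + p/2) mod 2π = 1.189274 rad, q = (β − α − t + p) mod 2π = 0.191092 rad → L = 2.25·(1.189274 + 5.319574 + 0.191092) = 2.25·6.699940 = 15.074864 m
Shortest: LRL with L = 15.074864 m ≈ 15.0749 m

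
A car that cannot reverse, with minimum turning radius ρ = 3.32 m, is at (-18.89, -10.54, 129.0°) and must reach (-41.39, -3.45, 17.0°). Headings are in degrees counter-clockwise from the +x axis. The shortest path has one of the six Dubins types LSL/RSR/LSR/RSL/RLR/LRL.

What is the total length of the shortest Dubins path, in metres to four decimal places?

31.3601 m

Let ψ = atan2(Δy, Δx) = atan2(7.09, -22.50) = 162.5098° be the start→goal bearing.
Normalize: d = |goal − start| / ρ = 23.590636/3.32 = 7.105613, α = (θ_start − ψ) mod 360° = 326.4902° = 5.698329 rad, β = (θ_goal − ψ) mod 360° = 214.4902° = 3.743561 rad.
Common terms: sin α = -0.552079, cos α = 0.833792, sin β = -0.566266, cos β = -0.824223, cos(α−β) = -0.374607, d² = 50.489739. Work in radians in the unit-radius frame; every candidate has L = ρ·(t + p + q).
LSL: p² = 2 + d² − 2cos(α−β) + 2d(sin α − sin β) = 53.440556; p = √p² = 7.310305; φ = atan2(cos β − cos α, d + sin α − sin β) = -0.228796 rad; t = (φ − α) mod 2π = 0.356060 rad, q = (β − φ) mod 2π = 3.972357 rad → L = 3.32·(0.356060 + 7.310305 + 3.972357) = 3.32·11.638721 = 38.640555 m
RSR: p² = 2 + d² − 2cos(α−β) + 2d(sin β − sin α) = 53.037349; p = √p² = 7.282675; φ = atan2(cos α − cos β, d − sin α + sin β) = 0.229680 rad; t = (α − φ) mod 2π = 5.468650 rad, q = (φ − β) mod 2π = 2.769304 rad → L = 3.32·(5.468650 + 7.282675 + 2.769304) = 3.32·15.520629 = 51.528487 m
LSR: p² = d² − 2 + 2cos(α−β) + 2d(sin α + sin β) = 31.847474; p = √p² = 5.643357; φ = atan2(−cos α − cos β, d + sin α + sin β) − atan2(−2, p) = 0.338990 rad; t = (φ − α) mod 2π = 0.923846 rad, q = (φ − β) mod 2π = 2.878615 rad → L = 3.32·(0.923846 + 5.643357 + 2.878615) = 3.32·9.445818 = 31.360115 m
RSL: p² = d² − 2 + 2cos(α−β) − 2d(sin α + sin β) = 63.633578; p = √p² = 7.977066; φ = atan2(cos α + cos β, d − sin α − sin β) − atan2(2, p) = -0.244492 rad; t = (α − φ) mod 2π = 5.942821 rad, q = (β − φ) mod 2π = 3.988052 rad → L = 3.32·(5.942821 + 7.977066 + 3.988052) = 3.32·17.907939 = 59.454356 m
RLR: c = (6 − d² + 2cos(α−β) + 2d(sin α − sin β))/8 = -5.629669, |c| > 1 → infeasible
LRL: c = (6 − d² + 2cos(α−β) − 2d(sin α − sin β))/8 = -5.680069, |c| > 1 → infeasible
Shortest: LSR with L = 31.360115 m ≈ 31.3601 m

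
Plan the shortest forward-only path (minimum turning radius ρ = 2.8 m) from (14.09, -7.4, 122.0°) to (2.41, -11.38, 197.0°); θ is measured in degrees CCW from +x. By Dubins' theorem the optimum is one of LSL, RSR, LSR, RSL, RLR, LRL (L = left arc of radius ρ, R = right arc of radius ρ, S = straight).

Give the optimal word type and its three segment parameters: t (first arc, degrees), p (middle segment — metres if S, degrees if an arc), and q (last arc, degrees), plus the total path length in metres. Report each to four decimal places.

LSR: t = 90.5496°, p = 8.4363 m, q = 15.5496°, L = 13.6212 m

Let ψ = atan2(Δy, Δx) = atan2(-3.98, -11.68) = -161.1833° be the start→goal bearing.
Normalize: d = |goal − start| / ρ = 12.339481/2.8 = 4.406958, α = (θ_start − ψ) mod 360° = 283.1833° = 4.942481 rad, β = (θ_goal − ψ) mod 360° = 358.1833° = 6.251478 rad.
Common terms: sin α = -0.973645, cos α = 0.228067, sin β = -0.031702, cos β = 0.999497, cos(α−β) = 0.258819, d² = 19.421276. Work in radians in the unit-radius frame; every candidate has L = ρ·(t + p + q).
LSL: p² = 2 + d² − 2cos(α−β) + 2d(sin α − sin β) = 12.601431; p = √p² = 3.549849; φ = atan2(cos β − cos α, d + sin α − sin β) = 0.219061 rad; t = (φ − α) mod 2π = 1.559766 rad, q = (β − φ) mod 2π = 6.032416 rad → L = 2.8·(1.559766 + 3.549849 + 6.032416) = 2.8·11.142032 = 31.197689 m
RSR: p² = 2 + d² − 2cos(α−β) + 2d(sin β − sin α) = 29.205844; p = √p² = 5.404243; φ = atan2(cos α − cos β, d − sin α + sin β) = -0.143235 rad; t = (α − φ) mod 2π = 5.085715 rad, q = (φ − β) mod 2π = 6.171658 rad → L = 2.8·(5.085715 + 5.404243 + 6.171658) = 2.8·16.661617 = 46.652527 m
LSR: p² = d² − 2 + 2cos(α−β) + 2d(sin α + sin β) = 9.077862; p = √p² = 3.012949; φ = atan2(−cos α − cos β, d + sin α + sin β) − atan2(−2, p) = 0.239684 rad; t = (φ − α) mod 2π = 1.580389 rad, q = (φ − β) mod 2π = 0.271392 rad → L = 2.8·(1.580389 + 3.012949 + 0.271392) = 2.8·4.864730 = 13.621244 m
RSL: p² = d² − 2 + 2cos(α−β) − 2d(sin α + sin β) = 26.799965; p = √p² = 5.176868; φ = atan2(cos α + cos β, d − sin α − sin β) − atan2(2, p) = -0.145634 rad; t = (α − φ) mod 2π = 5.088114 rad, q = (β − φ) mod 2π = 0.113926 rad → L = 2.8·(5.088114 + 5.176868 + 0.113926) = 2.8·10.378909 = 29.060944 m
RLR: c = (6 − d² + 2cos(α−β) + 2d(sin α − sin β))/8 = -2.650730, |c| > 1 → infeasible
LRL: c = (6 − d² + 2cos(α−β) − 2d(sin α − sin β))/8 = -0.575179; p = 2π − arccos c = 4.099566 rad; φ = atan2(cos β − cos α, d + sin α − sin β) = 0.219061 rad; t = (φ − α + p/2) mod 2π = 3.609549 rad, q = (β − α − t + p) mod 2π = 1.799014 rad → L = 2.8·(3.609549 + 4.099566 + 1.799014) = 2.8·9.508129 = 26.622762 m
Shortest: LSR with L = 13.621244 m ≈ 13.6212 m
Convert LSR to answer units (arcs ×180/π): t = 1.580389·180/π = 90.5496°, p = ρ·p = 2.8·3.012949 = 8.4363 m, q = 0.271392·180/π = 15.5496°, L = 13.6212 m.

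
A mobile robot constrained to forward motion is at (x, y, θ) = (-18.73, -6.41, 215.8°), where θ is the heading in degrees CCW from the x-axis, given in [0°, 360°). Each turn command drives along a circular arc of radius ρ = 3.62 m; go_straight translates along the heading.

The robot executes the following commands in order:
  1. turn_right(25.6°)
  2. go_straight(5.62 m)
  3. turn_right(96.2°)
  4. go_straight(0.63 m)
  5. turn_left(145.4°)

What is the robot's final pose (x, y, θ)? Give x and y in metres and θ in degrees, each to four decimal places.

set_pose: (x, y, θ) = (-18.7300, -6.4100, 215.8000°), ρ = 3.62
turn_right(25.6°): centre at ρ to the right, rotate −25.6° → (-20.2065, -7.0367, 190.2000°)
go_straight(5.62): x += 5.62·cos θ, y += 5.62·sin θ → (-25.7377, -8.0320, 190.2000°)
turn_right(96.2°): centre at ρ to the right, rotate −96.2° → (-29.9899, -4.7217, 94.0000°)
go_straight(0.63): x += 0.63·cos θ, y += 0.63·sin θ → (-30.0339, -4.0932, 94.0000°)
turn_left(145.4°): centre at ρ to the left, rotate +145.4° → (-36.7609, -2.5030, 239.4000°)

(-36.7609, -2.5030, 239.4000°)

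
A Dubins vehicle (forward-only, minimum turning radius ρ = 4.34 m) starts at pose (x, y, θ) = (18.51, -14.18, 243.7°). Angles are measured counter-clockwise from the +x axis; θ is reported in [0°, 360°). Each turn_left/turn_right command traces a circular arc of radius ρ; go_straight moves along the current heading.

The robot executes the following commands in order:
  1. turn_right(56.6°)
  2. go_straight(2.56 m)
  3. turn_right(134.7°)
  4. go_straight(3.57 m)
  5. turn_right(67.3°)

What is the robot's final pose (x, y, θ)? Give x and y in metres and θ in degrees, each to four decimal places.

set_pose: (x, y, θ) = (18.5100, -14.1800, 243.7000°), ρ = 4.34
turn_right(56.6°): centre at ρ to the right, rotate −56.6° → (15.1557, -16.5638, 187.1000°)
go_straight(2.56): x += 2.56·cos θ, y += 2.56·sin θ → (12.6153, -16.8802, 187.1000°)
turn_right(134.7°): centre at ρ to the right, rotate −134.7° → (8.6403, -9.9255, 52.4000°)
go_straight(3.57): x += 3.57·cos θ, y += 3.57·sin θ → (10.8186, -7.0970, 52.4000°)
turn_right(67.3°): centre at ρ to the right, rotate −67.3° → (15.3731, -5.5509, -14.9000° ≡ 345.1000°)

(15.3731, -5.5509, 345.1000°)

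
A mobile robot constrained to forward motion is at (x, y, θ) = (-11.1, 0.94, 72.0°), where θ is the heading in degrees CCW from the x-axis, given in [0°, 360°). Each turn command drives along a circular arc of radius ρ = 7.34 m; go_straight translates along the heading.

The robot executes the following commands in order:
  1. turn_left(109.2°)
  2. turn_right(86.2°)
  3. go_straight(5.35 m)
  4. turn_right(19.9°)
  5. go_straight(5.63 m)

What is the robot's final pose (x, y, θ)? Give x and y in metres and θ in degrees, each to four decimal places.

(-24.5000, 30.5427, 75.1000°)

set_pose: (x, y, θ) = (-11.1000, 0.9400, 72.0000°), ρ = 7.34
turn_left(109.2°): centre at ρ to the left, rotate +109.2° → (-18.2345, 10.5466, 181.2000°)
turn_right(86.2°): centre at ρ to the right, rotate −86.2° → (-25.7003, 17.2452, 95.0000°)
go_straight(5.35): x += 5.35·cos θ, y += 5.35·sin θ → (-26.1665, 22.5749, 95.0000°)
turn_right(19.9°): centre at ρ to the right, rotate −19.9° → (-25.9477, 25.1020, 75.1000°)
go_straight(5.63): x += 5.63·cos θ, y += 5.63·sin θ → (-24.5000, 30.5427, 75.1000°)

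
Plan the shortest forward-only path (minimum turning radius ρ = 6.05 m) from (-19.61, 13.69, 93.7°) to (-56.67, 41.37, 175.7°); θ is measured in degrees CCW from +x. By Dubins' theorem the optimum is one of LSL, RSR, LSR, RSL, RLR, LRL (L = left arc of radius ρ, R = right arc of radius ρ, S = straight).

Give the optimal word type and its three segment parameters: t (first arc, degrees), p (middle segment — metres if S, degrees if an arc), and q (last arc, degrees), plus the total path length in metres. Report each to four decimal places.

Let ψ = atan2(Δy, Δx) = atan2(27.68, -37.06) = 143.2441° be the start→goal bearing.
Normalize: d = |goal − start| / ρ = 46.256091/6.05 = 7.645635, α = (θ_start − ψ) mod 360° = 310.4559° = 5.418478 rad, β = (θ_goal − ψ) mod 360° = 32.4559° = 0.566463 rad.
Common terms: sin α = -0.760905, cos α = 0.648863, sin β = 0.536651, cos β = 0.843804, cos(α−β) = 0.139173, d² = 58.455734. Work in radians in the unit-radius frame; every candidate has L = ρ·(t + p + q).
LSL: p² = 2 + d² − 2cos(α−β) + 2d(sin α − sin β) = 40.336108; p = √p² = 6.351071; φ = atan2(cos β − cos α, d + sin α − sin β) = 0.030699 rad; t = (φ − α) mod 2π = 0.895406 rad, q = (β − φ) mod 2π = 0.535764 rad → L = 6.05·(0.895406 + 6.351071 + 0.535764) = 6.05·7.782241 = 47.082560 m
RSR: p² = 2 + d² − 2cos(α−β) + 2d(sin β − sin α) = 80.018667; p = √p² = 8.945315; φ = atan2(cos α − cos β, d − sin α + sin β) = -0.021794 rad; t = (α − φ) mod 2π = 5.440273 rad, q = (φ − β) mod 2π = 5.694928 rad → L = 6.05·(5.440273 + 8.945315 + 5.694928) = 6.05·20.080516 = 121.487122 m
LSR: p² = d² − 2 + 2cos(α−β) + 2d(sin α + sin β) = 53.304948; p = √p² = 7.301024; φ = atan2(−cos α − cos β, d + sin α + sin β) − atan2(−2, p) = 0.068893 rad; t = (φ − α) mod 2π = 0.933599 rad, q = (φ − β) mod 2π = 5.785615 rad → L = 6.05·(0.933599 + 7.301024 + 5.785615) = 6.05·14.020238 = 84.822440 m
RSL: p² = d² − 2 + 2cos(α−β) − 2d(sin α + sin β) = 60.163213; p = √p² = 7.756495; φ = atan2(cos α + cos β, d − sin α − sin β) − atan2(2, p) = -0.064910 rad; t = (α − φ) mod 2π = 5.483388 rad, q = (β − φ) mod 2π = 0.631373 rad → L = 6.05·(5.483388 + 7.756495 + 0.631373) = 6.05·13.871256 = 83.921100 m
RLR: c = (6 − d² + 2cos(α−β) + 2d(sin α − sin β))/8 = -9.002333, |c| > 1 → infeasible
LRL: c = (6 − d² + 2cos(α−β) − 2d(sin α − sin β))/8 = -4.042013, |c| > 1 → infeasible
Shortest: LSL with L = 47.082560 m ≈ 47.0826 m
Convert LSL to answer units (arcs ×180/π): t = 0.895406·180/π = 51.3030°, p = ρ·p = 6.05·6.351071 = 38.4240 m, q = 0.535764·180/π = 30.6970°, L = 47.0826 m.

LSL: t = 51.3030°, p = 38.4240 m, q = 30.6970°, L = 47.0826 m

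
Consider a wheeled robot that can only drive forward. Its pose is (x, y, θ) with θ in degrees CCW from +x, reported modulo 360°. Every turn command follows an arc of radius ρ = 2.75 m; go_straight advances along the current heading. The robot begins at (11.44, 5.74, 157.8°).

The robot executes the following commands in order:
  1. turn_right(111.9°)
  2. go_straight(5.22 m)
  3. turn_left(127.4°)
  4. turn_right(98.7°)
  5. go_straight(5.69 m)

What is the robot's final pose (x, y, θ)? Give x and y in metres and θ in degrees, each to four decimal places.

(11.6635, 27.5407, 74.6000°)

set_pose: (x, y, θ) = (11.4400, 5.7400, 157.8000°), ρ = 2.75
turn_right(111.9°): centre at ρ to the right, rotate −111.9° → (10.5042, 10.1999, 45.9000°)
go_straight(5.22): x += 5.22·cos θ, y += 5.22·sin θ → (14.1369, 13.9485, 45.9000°)
turn_left(127.4°): centre at ρ to the left, rotate +127.4° → (12.4829, 18.5935, 173.3000°)
turn_right(98.7°): centre at ρ to the right, rotate −98.7° → (10.1525, 22.0550, 74.6000°)
go_straight(5.69): x += 5.69·cos θ, y += 5.69·sin θ → (11.6635, 27.5407, 74.6000°)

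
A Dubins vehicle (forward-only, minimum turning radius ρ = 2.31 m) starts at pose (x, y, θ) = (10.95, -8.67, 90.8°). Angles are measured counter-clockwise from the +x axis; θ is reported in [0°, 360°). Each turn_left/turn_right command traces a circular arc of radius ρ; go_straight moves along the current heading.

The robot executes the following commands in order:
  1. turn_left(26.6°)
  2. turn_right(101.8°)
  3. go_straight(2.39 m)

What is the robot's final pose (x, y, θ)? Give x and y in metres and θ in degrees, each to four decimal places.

(14.4227, -3.7085, 15.6000°)

set_pose: (x, y, θ) = (10.9500, -8.6700, 90.8000°), ρ = 2.31
turn_left(26.6°): centre at ρ to the left, rotate +26.6° → (10.6911, -7.6392, 117.4000°)
turn_right(101.8°): centre at ρ to the right, rotate −101.8° → (12.1207, -4.3512, 15.6000°)
go_straight(2.39): x += 2.39·cos θ, y += 2.39·sin θ → (14.4227, -3.7085, 15.6000°)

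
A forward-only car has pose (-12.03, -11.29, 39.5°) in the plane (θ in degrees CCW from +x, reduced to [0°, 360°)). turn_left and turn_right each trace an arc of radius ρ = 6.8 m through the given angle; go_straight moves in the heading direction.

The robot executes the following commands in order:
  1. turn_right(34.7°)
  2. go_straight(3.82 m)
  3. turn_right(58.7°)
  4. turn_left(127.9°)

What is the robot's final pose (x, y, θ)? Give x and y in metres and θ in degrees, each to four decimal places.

set_pose: (x, y, θ) = (-12.0300, -11.2900, 39.5000°), ρ = 6.8
turn_right(34.7°): centre at ρ to the right, rotate −34.7° → (-8.2737, -9.7609, 4.8000°)
go_straight(3.82): x += 3.82·cos θ, y += 3.82·sin θ → (-4.4671, -9.4412, 4.8000°)
turn_right(58.7°): centre at ρ to the right, rotate −58.7° → (1.5963, -12.2109, -53.9000° ≡ 306.1000°)
turn_left(127.9°): centre at ρ to the left, rotate +127.9° → (13.6272, -10.0787, 434.0000° ≡ 74.0000°)

(13.6272, -10.0787, 74.0000°)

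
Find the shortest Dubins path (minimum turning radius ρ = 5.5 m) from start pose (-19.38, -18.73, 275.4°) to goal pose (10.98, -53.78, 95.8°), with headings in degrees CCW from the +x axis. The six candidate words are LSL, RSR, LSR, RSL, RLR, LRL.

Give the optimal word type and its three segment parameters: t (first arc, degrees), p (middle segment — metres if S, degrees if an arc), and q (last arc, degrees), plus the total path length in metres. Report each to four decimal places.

Let ψ = atan2(Δy, Δx) = atan2(-35.05, 30.36) = -49.1012° be the start→goal bearing.
Normalize: d = |goal − start| / ρ = 46.370595/5.5 = 8.431017, α = (θ_start − ψ) mod 360° = 324.5012° = 5.663614 rad, β = (θ_goal − ψ) mod 360° = 144.9012° = 2.529003 rad.
Common terms: sin α = -0.580686, cos α = 0.814127, sin β = 0.574988, cos β = -0.818162, cos(α−β) = -0.999976, d² = 71.082053. Work in radians in the unit-radius frame; every candidate has L = ρ·(t + p + q).
LSL: p² = 2 + d² − 2cos(α−β) + 2d(sin α − sin β) = 55.594979; p = √p² = 7.456204; φ = atan2(cos β − cos α, d + sin α − sin β) = -0.220704 rad; t = (φ − α) mod 2π = 0.398867 rad, q = (β − φ) mod 2π = 2.749707 rad → L = 5.5·(0.398867 + 7.456204 + 2.749707) = 5.5·10.604778 = 58.326279 m
RSR: p² = 2 + d² − 2cos(α−β) + 2d(sin β − sin α) = 94.569030; p = √p² = 9.724661; φ = atan2(cos α − cos β, d − sin α + sin β) = 0.168649 rad; t = (α − φ) mod 2π = 5.494965 rad, q = (φ − β) mod 2π = 3.922831 rad → L = 5.5·(5.494965 + 9.724661 + 3.922831) = 5.5·19.142458 = 105.283516 m
LSR: p² = d² − 2 + 2cos(α−β) + 2d(sin α + sin β) = 66.986025; p = √p² = 8.184499; φ = atan2(−cos α − cos β, d + sin α + sin β) − atan2(−2, p) = 0.240146 rad; t = (φ − α) mod 2π = 0.859718 rad, q = (φ − β) mod 2π = 3.994329 rad → L = 5.5·(0.859718 + 8.184499 + 3.994329) = 5.5·13.038546 = 71.712002 m
RSL: p² = d² − 2 + 2cos(α−β) − 2d(sin α + sin β) = 67.178178; p = √p² = 8.196229; φ = atan2(cos α + cos β, d − sin α − sin β) − atan2(2, p) = -0.239816 rad; t = (α − φ) mod 2π = 5.903430 rad, q = (β − φ) mod 2π = 2.768818 rad → L = 5.5·(5.903430 + 8.196229 + 2.768818) = 5.5·16.868477 = 92.776626 m
RLR: c = (6 − d² + 2cos(α−β) + 2d(sin α − sin β))/8 = -10.821129, |c| > 1 → infeasible
LRL: c = (6 − d² + 2cos(α−β) − 2d(sin α − sin β))/8 = -5.949372, |c| > 1 → infeasible
Shortest: LSL with L = 58.326279 m ≈ 58.3263 m
Convert LSL to answer units (arcs ×180/π): t = 0.398867·180/π = 22.8534°, p = ρ·p = 5.5·7.456204 = 41.0091 m, q = 2.749707·180/π = 157.5466°, L = 58.3263 m.

LSL: t = 22.8534°, p = 41.0091 m, q = 157.5466°, L = 58.3263 m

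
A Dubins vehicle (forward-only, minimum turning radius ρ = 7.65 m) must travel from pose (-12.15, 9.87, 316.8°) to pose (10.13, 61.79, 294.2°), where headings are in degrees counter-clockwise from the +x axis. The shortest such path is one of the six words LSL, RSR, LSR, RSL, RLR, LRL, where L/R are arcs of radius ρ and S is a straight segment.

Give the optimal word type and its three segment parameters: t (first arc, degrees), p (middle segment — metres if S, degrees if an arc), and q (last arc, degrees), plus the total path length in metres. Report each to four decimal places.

LSR: t = 140.2603°, p = 41.6427 m, q = 162.8603°, L = 82.1146 m

Let ψ = atan2(Δy, Δx) = atan2(51.92, 22.28) = 66.7748° be the start→goal bearing.
Normalize: d = |goal − start| / ρ = 56.498538/7.65 = 7.385430, α = (θ_start − ψ) mod 360° = 250.0252° = 4.363763 rad, β = (θ_goal − ψ) mod 360° = 227.4252° = 3.969319 rad.
Common terms: sin α = -0.939843, cos α = -0.341606, sin β = -0.736395, cos β = -0.676552, cos(α−β) = 0.923210, d² = 54.544573. Work in radians in the unit-radius frame; every candidate has L = ρ·(t + p + q).
LSL: p² = 2 + d² − 2cos(α−β) + 2d(sin α − sin β) = 51.693050; p = √p² = 7.189788; φ = atan2(cos β − cos α, d + sin α − sin β) = -0.046603 rad; t = (φ − α) mod 2π = 1.872819 rad, q = (β − φ) mod 2π = 4.015922 rad → L = 7.65·(1.872819 + 7.189788 + 4.015922) = 7.65·13.078529 = 100.050745 m
RSR: p² = 2 + d² − 2cos(α−β) + 2d(sin β − sin α) = 57.703256; p = √p² = 7.596266; φ = atan2(cos α − cos β, d − sin α + sin β) = 0.044108 rad; t = (α − φ) mod 2π = 4.319656 rad, q = (φ − β) mod 2π = 2.357974 rad → L = 7.65·(4.319656 + 7.596266 + 2.357974) = 7.65·14.273896 = 109.195302 m
LSR: p² = d² − 2 + 2cos(α−β) + 2d(sin α + sin β) = 29.631517; p = √p² = 5.443484; φ = atan2(−cos α − cos β, d + sin α + sin β) − atan2(−2, p) = 0.528583 rad; t = (φ − α) mod 2π = 2.448005 rad, q = (φ − β) mod 2π = 2.842449 rad → L = 7.65·(2.448005 + 5.443484 + 2.842449) = 7.65·10.733938 = 82.114624 m
RSL: p² = d² − 2 + 2cos(α−β) − 2d(sin α + sin β) = 79.150471; p = √p² = 8.896655; φ = atan2(cos α + cos β, d − sin α − sin β) − atan2(2, p) = -0.333017 rad; t = (α − φ) mod 2π = 4.696780 rad, q = (β − φ) mod 2π = 4.302336 rad → L = 7.65·(4.696780 + 8.896655 + 4.302336) = 7.65·17.895771 = 136.902651 m
RLR: c = (6 − d² + 2cos(α−β) + 2d(sin α − sin β))/8 = -6.212907, |c| > 1 → infeasible
LRL: c = (6 − d² + 2cos(α−β) − 2d(sin α − sin β))/8 = -5.461631, |c| > 1 → infeasible
Shortest: LSR with L = 82.114624 m ≈ 82.1146 m
Convert LSR to answer units (arcs ×180/π): t = 2.448005·180/π = 140.2603°, p = ρ·p = 7.65·5.443484 = 41.6427 m, q = 2.842449·180/π = 162.8603°, L = 82.1146 m.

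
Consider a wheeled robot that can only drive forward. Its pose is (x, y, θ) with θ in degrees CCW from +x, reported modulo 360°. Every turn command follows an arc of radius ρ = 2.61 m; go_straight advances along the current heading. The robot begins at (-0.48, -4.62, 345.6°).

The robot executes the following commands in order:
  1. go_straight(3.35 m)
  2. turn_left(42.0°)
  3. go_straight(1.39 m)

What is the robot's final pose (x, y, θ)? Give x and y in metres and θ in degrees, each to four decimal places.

set_pose: (x, y, θ) = (-0.4800, -4.6200, 345.6000°), ρ = 2.61
go_straight(3.35): x += 3.35·cos θ, y += 3.35·sin θ → (2.7648, -5.4531, 345.6000°)
turn_left(42.0°): centre at ρ to the left, rotate +42.0° → (4.6230, -5.2381, 387.6000° ≡ 27.6000°)
go_straight(1.39): x += 1.39·cos θ, y += 1.39·sin θ → (5.8549, -4.5941, 27.6000°)

(5.8549, -4.5941, 27.6000°)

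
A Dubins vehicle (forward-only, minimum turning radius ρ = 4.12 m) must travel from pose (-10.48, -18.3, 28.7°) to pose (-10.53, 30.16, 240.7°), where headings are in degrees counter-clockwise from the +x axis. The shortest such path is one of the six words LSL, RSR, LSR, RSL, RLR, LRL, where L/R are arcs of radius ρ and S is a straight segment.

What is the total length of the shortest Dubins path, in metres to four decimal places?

Let ψ = atan2(Δy, Δx) = atan2(48.46, -0.05) = 90.0591° be the start→goal bearing.
Normalize: d = |goal − start| / ρ = 48.460026/4.12 = 11.762142, α = (θ_start − ψ) mod 360° = 298.6409° = 5.212267 rad, β = (θ_goal − ψ) mod 360° = 150.6409° = 2.629179 rad.
Common terms: sin α = -0.877641, cos α = 0.479318, sin β = 0.490282, cos β = -0.871564, cos(α−β) = -0.848048, d² = 138.347989. Work in radians in the unit-radius frame; every candidate has L = ρ·(t + p + q).
LSL: p² = 2 + d² − 2cos(α−β) + 2d(sin α − sin β) = 109.864672; p = √p² = 10.481635; φ = atan2(cos β − cos α, d + sin α − sin β) = -0.129240 rad; t = (φ − α) mod 2π = 0.941678 rad, q = (β − φ) mod 2π = 2.758420 rad → L = 4.12·(0.941678 + 10.481635 + 2.758420) = 4.12·14.181733 = 58.428740 m
RSR: p² = 2 + d² − 2cos(α−β) + 2d(sin β − sin α) = 174.223498; p = √p² = 13.199375; φ = atan2(cos α − cos β, d − sin α + sin β) = 0.102524 rad; t = (α − φ) mod 2π = 5.109743 rad, q = (φ − β) mod 2π = 3.756530 rad → L = 4.12·(5.109743 + 13.199375 + 3.756530) = 4.12·22.065648 = 90.910468 m
LSR: p² = d² − 2 + 2cos(α−β) + 2d(sin α + sin β) = 125.539544; p = √p² = 11.204443; φ = atan2(−cos α − cos β, d + sin α + sin β) − atan2(−2, p) = 0.211110 rad; t = (φ − α) mod 2π = 1.282029 rad, q = (φ − β) mod 2π = 3.865116 rad → L = 4.12·(1.282029 + 11.204443 + 3.865116) = 4.12·16.351588 = 67.368544 m
RSL: p² = d² − 2 + 2cos(α−β) − 2d(sin α + sin β) = 143.764241; p = √p² = 11.990173; φ = atan2(cos α + cos β, d − sin α − sin β) − atan2(2, p) = -0.197555 rad; t = (α − φ) mod 2π = 5.409822 rad, q = (β − φ) mod 2π = 2.826735 rad → L = 4.12·(5.409822 + 11.990173 + 2.826735) = 4.12·20.226729 = 83.334125 m
RLR: c = (6 − d² + 2cos(α−β) + 2d(sin α − sin β))/8 = -20.777937, |c| > 1 → infeasible
LRL: c = (6 − d² + 2cos(α−β) − 2d(sin α − sin β))/8 = -12.733084, |c| > 1 → infeasible
Shortest: LSL with L = 58.428740 m ≈ 58.4287 m

58.4287 m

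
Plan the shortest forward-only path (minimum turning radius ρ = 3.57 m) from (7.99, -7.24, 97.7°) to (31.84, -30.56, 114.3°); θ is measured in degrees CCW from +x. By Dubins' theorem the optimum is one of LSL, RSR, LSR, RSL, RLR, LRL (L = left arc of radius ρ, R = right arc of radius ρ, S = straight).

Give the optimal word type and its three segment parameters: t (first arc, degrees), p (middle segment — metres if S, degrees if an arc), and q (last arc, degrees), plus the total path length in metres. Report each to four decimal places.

RSL: t = 167.2206°, p = 29.6388 m, q = 183.8206°, L = 51.5115 m

Let ψ = atan2(Δy, Δx) = atan2(-23.32, 23.85) = -44.3563° be the start→goal bearing.
Normalize: d = |goal − start| / ρ = 33.356332/3.57 = 9.343510, α = (θ_start − ψ) mod 360° = 142.0563° = 2.479349 rad, β = (θ_goal − ψ) mod 360° = 158.6563° = 2.769074 rad.
Common terms: sin α = 0.614887, cos α = -0.788615, sin β = 0.363962, cos β = -0.931414, cos(α−β) = 0.958323, d² = 87.301187. Work in radians in the unit-radius frame; every candidate has L = ρ·(t + p + q).
LSL: p² = 2 + d² − 2cos(α−β) + 2d(sin α − sin β) = 92.073583; p = √p² = 9.595498; φ = atan2(cos β − cos α, d + sin α − sin β) = -0.014882 rad; t = (φ − α) mod 2π = 3.788954 rad, q = (β − φ) mod 2π = 2.783956 rad → L = 3.57·(3.788954 + 9.595498 + 2.783956) = 3.57·16.168408 = 57.721217 m
RSR: p² = 2 + d² − 2cos(α−β) + 2d(sin β − sin α) = 82.695501; p = √p² = 9.093707; φ = atan2(cos α − cos β, d − sin α + sin β) = 0.015704 rad; t = (α − φ) mod 2π = 2.463646 rad, q = (φ − β) mod 2π = 3.529815 rad → L = 3.57·(2.463646 + 9.093707 + 3.529815) = 3.57·15.087167 = 53.861187 m
LSR: p² = d² − 2 + 2cos(α−β) + 2d(sin α + sin β) = 105.509622; p = √p² = 10.271788; φ = atan2(−cos α − cos β, d + sin α + sin β) − atan2(−2, p) = 0.357416 rad; t = (φ − α) mod 2π = 4.161252 rad, q = (φ − β) mod 2π = 3.871528 rad → L = 3.57·(4.161252 + 10.271788 + 3.871528) = 3.57·18.304568 = 65.347306 m
RSL: p² = d² − 2 + 2cos(α−β) − 2d(sin α + sin β) = 68.926043; p = √p² = 8.302171; φ = atan2(cos α + cos β, d − sin α − sin β) − atan2(2, p) = -0.439200 rad; t = (α − φ) mod 2π = 2.918549 rad, q = (β − φ) mod 2π = 3.208274 rad → L = 3.57·(2.918549 + 8.302171 + 3.208274) = 3.57·14.428994 = 51.511510 m
RLR: c = (6 − d² + 2cos(α−β) + 2d(sin α − sin β))/8 = -9.336938, |c| > 1 → infeasible
LRL: c = (6 − d² + 2cos(α−β) − 2d(sin α − sin β))/8 = -10.509198, |c| > 1 → infeasible
Shortest: RSL with L = 51.511510 m ≈ 51.5115 m
Convert RSL to answer units (arcs ×180/π): t = 2.918549·180/π = 167.2206°, p = ρ·p = 3.57·8.302171 = 29.6388 m, q = 3.208274·180/π = 183.8206°, L = 51.5115 m.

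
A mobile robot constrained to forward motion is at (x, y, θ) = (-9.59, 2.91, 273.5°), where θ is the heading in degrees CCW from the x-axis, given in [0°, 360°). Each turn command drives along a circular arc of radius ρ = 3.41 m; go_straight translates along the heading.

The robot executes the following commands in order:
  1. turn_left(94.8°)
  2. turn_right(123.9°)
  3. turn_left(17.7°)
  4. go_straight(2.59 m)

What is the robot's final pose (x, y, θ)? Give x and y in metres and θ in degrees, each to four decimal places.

set_pose: (x, y, θ) = (-9.5900, 2.9100, 273.5000°), ρ = 3.41
turn_left(94.8°): centre at ρ to the left, rotate +94.8° → (-5.6941, -0.2561, 368.3000° ≡ 8.3000°)
turn_right(123.9°): centre at ρ to the right, rotate −123.9° → (-2.1266, -5.1038, -115.6000° ≡ 244.4000°)
turn_left(17.7°): centre at ρ to the left, rotate +17.7° → (-2.4290, -6.1085, 262.1000°)
go_straight(2.59): x += 2.59·cos θ, y += 2.59·sin θ → (-2.7850, -8.6739, 262.1000°)

(-2.7850, -8.6739, 262.1000°)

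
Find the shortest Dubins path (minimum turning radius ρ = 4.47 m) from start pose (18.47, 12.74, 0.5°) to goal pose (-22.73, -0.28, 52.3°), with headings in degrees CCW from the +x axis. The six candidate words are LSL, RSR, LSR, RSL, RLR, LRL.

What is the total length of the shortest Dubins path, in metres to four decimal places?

Let ψ = atan2(Δy, Δx) = atan2(-13.02, -41.20) = -162.4625° be the start→goal bearing.
Normalize: d = |goal − start| / ρ = 43.208337/4.47 = 9.666295, α = (θ_start − ψ) mod 360° = 162.9625° = 2.844231 rad, β = (θ_goal − ψ) mod 360° = 214.7625° = 3.748312 rad.
Common terms: sin α = 0.292998, cos α = -0.956113, sin β = -0.570175, cos β = -0.821523, cos(α−β) = 0.618408, d² = 93.437253. Work in radians in the unit-radius frame; every candidate has L = ρ·(t + p + q).
LSL: p² = 2 + d² − 2cos(α−β) + 2d(sin α − sin β) = 110.887818; p = √p² = 10.530328; φ = atan2(cos β − cos α, d + sin α − sin β) = 0.012782 rad; t = (φ − α) mod 2π = 3.451735 rad, q = (β − φ) mod 2π = 3.735530 rad → L = 4.47·(3.451735 + 10.530328 + 3.735530) = 4.47·17.717594 = 79.197647 m
RSR: p² = 2 + d² − 2cos(α−β) + 2d(sin β − sin α) = 77.513054; p = √p² = 8.804150; φ = atan2(cos α − cos β, d − sin α + sin β) = -0.015288 rad; t = (α − φ) mod 2π = 2.859519 rad, q = (φ − β) mod 2π = 2.519586 rad → L = 4.47·(2.859519 + 8.804150 + 2.519586) = 4.47·14.183255 = 63.399148 m
LSR: p² = d² − 2 + 2cos(α−β) + 2d(sin α + sin β) = 87.315521; p = √p² = 9.344277; φ = atan2(−cos α − cos β, d + sin α + sin β) − atan2(−2, p) = 0.397968 rad; t = (φ − α) mod 2π = 3.836922 rad, q = (φ − β) mod 2π = 2.932841 rad → L = 4.47·(3.836922 + 9.344277 + 2.932841) = 4.47·16.114041 = 72.029762 m
RSL: p² = d² − 2 + 2cos(α−β) − 2d(sin α + sin β) = 98.032618; p = √p² = 9.901142; φ = atan2(cos α + cos β, d − sin α − sin β) − atan2(2, p) = -0.376220 rad; t = (α − φ) mod 2π = 3.220452 rad, q = (β − φ) mod 2π = 4.124532 rad → L = 4.47·(3.220452 + 9.901142 + 4.124532) = 4.47·17.246126 = 77.090183 m
RLR: c = (6 − d² + 2cos(α−β) + 2d(sin α − sin β))/8 = -8.689132, |c| > 1 → infeasible
LRL: c = (6 − d² + 2cos(α−β) − 2d(sin α − sin β))/8 = -12.860977, |c| > 1 → infeasible
Shortest: RSR with L = 63.399148 m ≈ 63.3991 m

63.3991 m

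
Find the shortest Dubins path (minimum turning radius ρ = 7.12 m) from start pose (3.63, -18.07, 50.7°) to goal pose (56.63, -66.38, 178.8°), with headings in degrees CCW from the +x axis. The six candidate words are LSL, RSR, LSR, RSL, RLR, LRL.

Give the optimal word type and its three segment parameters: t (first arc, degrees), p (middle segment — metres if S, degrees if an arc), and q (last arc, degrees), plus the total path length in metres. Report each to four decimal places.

Let ψ = atan2(Δy, Δx) = atan2(-48.31, 53.00) = -42.3495° be the start→goal bearing.
Normalize: d = |goal − start| / ρ = 71.713709/7.12 = 10.072150, α = (θ_start − ψ) mod 360° = 93.0495° = 1.624020 rad, β = (θ_goal − ψ) mod 360° = 221.1495° = 3.859786 rad.
Common terms: sin α = 0.998584, cos α = -0.053198, sin β = -0.658026, cos β = -0.752996, cos(α−β) = -0.617036, d² = 101.448209. Work in radians in the unit-radius frame; every candidate has L = ρ·(t + p + q).
LSL: p² = 2 + d² − 2cos(α−β) + 2d(sin α − sin β) = 138.053522; p = √p² = 11.749618; φ = atan2(cos β − cos α, d + sin α − sin β) = -0.059594 rad; t = (φ − α) mod 2π = 4.599571 rad, q = (β − φ) mod 2π = 3.919381 rad → L = 7.12·(4.599571 + 11.749618 + 3.919381) = 7.12·20.268570 = 144.312219 m
RSR: p² = 2 + d² − 2cos(α−β) + 2d(sin β − sin α) = 71.311040; p = √p² = 8.444586; φ = atan2(cos α − cos β, d − sin α + sin β) = 0.082964 rad; t = (α − φ) mod 2π = 1.541055 rad, q = (φ − β) mod 2π = 2.506363 rad → L = 7.12·(1.541055 + 8.444586 + 2.506363) = 7.12·12.492005 = 88.943075 m
LSR: p² = d² − 2 + 2cos(α−β) + 2d(sin α + sin β) = 105.074448; p = √p² = 10.250583; φ = atan2(−cos α − cos β, d + sin α + sin β) − atan2(−2, p) = 0.269960 rad; t = (φ − α) mod 2π = 4.929126 rad, q = (φ − β) mod 2π = 2.693359 rad → L = 7.12·(4.929126 + 10.250583 + 2.693359) = 7.12·17.873067 = 127.256240 m
RSL: p² = d² − 2 + 2cos(α−β) − 2d(sin α + sin β) = 91.353827; p = √p² = 9.557920; φ = atan2(cos α + cos β, d − sin α − sin β) − atan2(2, p) = -0.288928 rad; t = (α − φ) mod 2π = 1.912948 rad, q = (β − φ) mod 2π = 4.148715 rad → L = 7.12·(1.912948 + 9.557920 + 4.148715) = 7.12·15.619583 = 111.211427 m
RLR: c = (6 − d² + 2cos(α−β) + 2d(sin α − sin β))/8 = -7.913880, |c| > 1 → infeasible
LRL: c = (6 − d² + 2cos(α−β) − 2d(sin α − sin β))/8 = -16.256690, |c| > 1 → infeasible
Shortest: RSR with L = 88.943075 m ≈ 88.9431 m
Convert RSR to answer units (arcs ×180/π): t = 1.541055·180/π = 88.2960°, p = ρ·p = 7.12·8.444586 = 60.1255 m, q = 2.506363·180/π = 143.6040°, L = 88.9431 m.

RSR: t = 88.2960°, p = 60.1255 m, q = 143.6040°, L = 88.9431 m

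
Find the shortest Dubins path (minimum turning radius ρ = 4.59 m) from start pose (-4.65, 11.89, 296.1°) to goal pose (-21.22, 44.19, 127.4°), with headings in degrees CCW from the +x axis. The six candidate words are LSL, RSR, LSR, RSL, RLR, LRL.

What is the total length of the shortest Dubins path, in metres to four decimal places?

Let ψ = atan2(Δy, Δx) = atan2(32.30, -16.57) = 117.1580° be the start→goal bearing.
Normalize: d = |goal − start| / ρ = 36.302271/4.59 = 7.908992, α = (θ_start − ψ) mod 360° = 178.9420° = 3.123128 rad, β = (θ_goal − ψ) mod 360° = 10.2420° = 0.178757 rad.
Common terms: sin α = 0.018464, cos α = -0.999830, sin β = 0.177807, cos β = 0.984065, cos(α−β) = -0.980615, d² = 62.552148. Work in radians in the unit-radius frame; every candidate has L = ρ·(t + p + q).
LSL: p² = 2 + d² − 2cos(α−β) + 2d(sin α − sin β) = 63.992894; p = √p² = 7.999556; φ = atan2(cos β − cos α, d + sin α − sin β) = 0.250616 rad; t = (φ − α) mod 2π = 3.410673 rad, q = (β − φ) mod 2π = 6.211327 rad → L = 4.59·(3.410673 + 7.999556 + 6.211327) = 4.59·17.621556 = 80.882942 m
RSR: p² = 2 + d² − 2cos(α−β) + 2d(sin β − sin α) = 69.033859; p = √p² = 8.308662; φ = atan2(cos α − cos β, d − sin α + sin β) = -0.241103 rad; t = (α − φ) mod 2π = 3.364231 rad, q = (φ − β) mod 2π = 5.863325 rad → L = 4.59·(3.364231 + 8.308662 + 5.863325) = 4.59·17.536217 = 80.491238 m
LSR: p² = d² − 2 + 2cos(α−β) + 2d(sin α + sin β) = 61.695524; p = √p² = 7.854650; φ = atan2(−cos α − cos β, d + sin α + sin β) − atan2(−2, p) = 0.251273 rad; t = (φ − α) mod 2π = 3.411331 rad, q = (φ − β) mod 2π = 0.072516 rad → L = 4.59·(3.411331 + 7.854650 + 0.072516) = 4.59·11.338496 = 52.043697 m
RSL: p² = d² − 2 + 2cos(α−β) − 2d(sin α + sin β) = 55.486312; p = √p² = 7.448913; φ = atan2(cos α + cos β, d − sin α − sin β) − atan2(2, p) = -0.264353 rad; t = (α − φ) mod 2π = 3.387481 rad, q = (β − φ) mod 2π = 0.443110 rad → L = 4.59·(3.387481 + 7.448913 + 0.443110) = 4.59·11.279504 = 51.772925 m
RLR: c = (6 − d² + 2cos(α−β) + 2d(sin α − sin β))/8 = -7.629232, |c| > 1 → infeasible
LRL: c = (6 − d² + 2cos(α−β) − 2d(sin α − sin β))/8 = -6.999112, |c| > 1 → infeasible
Shortest: RSL with L = 51.772925 m ≈ 51.7729 m

51.7729 m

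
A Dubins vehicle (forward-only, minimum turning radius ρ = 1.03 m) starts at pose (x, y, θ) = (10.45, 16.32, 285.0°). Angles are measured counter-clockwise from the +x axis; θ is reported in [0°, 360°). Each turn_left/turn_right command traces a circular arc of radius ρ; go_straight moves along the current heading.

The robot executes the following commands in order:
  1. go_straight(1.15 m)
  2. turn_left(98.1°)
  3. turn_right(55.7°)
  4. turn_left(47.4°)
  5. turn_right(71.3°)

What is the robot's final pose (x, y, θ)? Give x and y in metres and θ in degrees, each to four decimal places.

(15.0457, 13.8932, 303.5000°)

set_pose: (x, y, θ) = (10.4500, 16.3200, 285.0000°), ρ = 1.03
go_straight(1.15): x += 1.15·cos θ, y += 1.15·sin θ → (10.7476, 15.2092, 285.0000°)
turn_left(98.1°): centre at ρ to the left, rotate +98.1° → (12.1467, 14.5284, 383.1000° ≡ 23.1000°)
turn_right(55.7°): centre at ρ to the right, rotate −55.7° → (13.1057, 14.4487, -32.6000° ≡ 327.4000°)
turn_left(47.4°): centre at ρ to the left, rotate +47.4° → (13.9237, 14.3206, 374.8000° ≡ 14.8000°)
turn_right(71.3°): centre at ρ to the right, rotate −71.3° → (15.0457, 13.8932, -56.5000° ≡ 303.5000°)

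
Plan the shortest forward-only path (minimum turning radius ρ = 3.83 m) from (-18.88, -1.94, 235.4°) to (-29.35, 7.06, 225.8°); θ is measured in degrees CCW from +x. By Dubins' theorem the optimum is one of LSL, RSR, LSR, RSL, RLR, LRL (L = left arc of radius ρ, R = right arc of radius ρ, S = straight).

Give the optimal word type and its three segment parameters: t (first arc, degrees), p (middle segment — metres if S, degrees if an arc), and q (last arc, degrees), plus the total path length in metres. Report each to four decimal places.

LRL: t = 22.2555°, p = 231.3554°, q = 199.4998°, L = 30.2887 m

Let ψ = atan2(Δy, Δx) = atan2(9.00, -10.47) = 139.3177° be the start→goal bearing.
Normalize: d = |goal − start| / ρ = 13.806553/3.83 = 3.604844, α = (θ_start − ψ) mod 360° = 96.0823° = 1.676953 rad, β = (θ_goal − ψ) mod 360° = 86.4823° = 1.509401 rad.
Common terms: sin α = 0.994371, cos α = -0.105957, sin β = 0.998116, cos β = 0.061357, cos(α−β) = 0.985996, d² = 12.994901. Work in radians in the unit-radius frame; every candidate has L = ρ·(t + p + q).
LSL: p² = 2 + d² − 2cos(α−β) + 2d(sin α − sin β) = 12.995907; p = √p² = 3.604984; φ = atan2(cos β − cos α, d + sin α − sin β) = 0.046428 rad; t = (φ − α) mod 2π = 4.652661 rad, q = (β − φ) mod 2π = 1.462973 rad → L = 3.83·(4.652661 + 3.604984 + 1.462973) = 3.83·9.720617 = 37.229964 m
RSR: p² = 2 + d² − 2cos(α−β) + 2d(sin β − sin α) = 13.049911; p = √p² = 3.612466; φ = atan2(cos α − cos β, d − sin α + sin β) = -0.046332 rad; t = (α − φ) mod 2π = 1.723285 rad, q = (φ − β) mod 2π = 4.727452 rad → L = 3.83·(1.723285 + 3.612466 + 4.727452) = 3.83·10.063203 = 38.542067 m
LSR: p² = d² − 2 + 2cos(α−β) + 2d(sin α + sin β) = 27.332100; p = √p² = 5.228011; φ = atan2(−cos α − cos β, d + sin α + sin β) − atan2(−2, p) = 0.373345 rad; t = (φ − α) mod 2π = 4.979578 rad, q = (φ − β) mod 2π = 5.147130 rad → L = 3.83·(4.979578 + 5.228011 + 5.147130) = 3.83·15.354719 = 58.808572 m
RSL: p² = d² − 2 + 2cos(α−β) − 2d(sin α + sin β) = -1.398314 < 0 → infeasible
RLR: c = (6 − d² + 2cos(α−β) + 2d(sin α − sin β))/8 = -0.631239; p = 2π − arccos c = 4.029240 rad; φ = atan2(cos α − cos β, d − sin α + sin β) = -0.046332 rad; t = (α − φ + p/2) mod 2π = 3.737905 rad, q = (α − β − t + p) mod 2π = 0.458886 rad → L = 3.83·(3.737905 + 4.029240 + 0.458886) = 3.83·8.226031 = 31.505698 m
LRL: c = (6 − d² + 2cos(α−β) − 2d(sin α − sin β))/8 = -0.624488; p = 2π − arccos c = 4.037913 rad; φ = atan2(cos β − cos α, d + sin α − sin β) = 0.046428 rad; t = (φ − α + p/2) mod 2π = 0.388432 rad, q = (β − α − t + p) mod 2π = 3.481929 rad → L = 3.83·(0.388432 + 4.037913 + 3.481929) = 3.83·7.908274 = 30.288689 m
Shortest: LRL with L = 30.288689 m ≈ 30.2887 m
Convert LRL to answer units (arcs ×180/π): t = 0.388432·180/π = 22.2555°, p = 4.037913·180/π = 231.3554°, q = 3.481929·180/π = 199.4998°, L = 30.2887 m.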